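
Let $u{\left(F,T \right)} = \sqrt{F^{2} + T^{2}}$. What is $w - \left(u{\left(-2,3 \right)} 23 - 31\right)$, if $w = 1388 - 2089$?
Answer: $-670 - 23 \sqrt{13} \approx -752.93$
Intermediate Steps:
$w = -701$
$w - \left(u{\left(-2,3 \right)} 23 - 31\right) = -701 - \left(\sqrt{\left(-2\right)^{2} + 3^{2}} \cdot 23 - 31\right) = -701 - \left(\sqrt{4 + 9} \cdot 23 - 31\right) = -701 - \left(\sqrt{13} \cdot 23 - 31\right) = -701 - \left(23 \sqrt{13} - 31\right) = -701 - \left(-31 + 23 \sqrt{13}\right) = -701 + \left(31 - 23 \sqrt{13}\right) = -670 - 23 \sqrt{13}$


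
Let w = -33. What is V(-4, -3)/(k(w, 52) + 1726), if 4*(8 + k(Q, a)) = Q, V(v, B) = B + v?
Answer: -4/977 ≈ -0.0040942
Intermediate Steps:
k(Q, a) = -8 + Q/4
V(-4, -3)/(k(w, 52) + 1726) = (-3 - 4)/((-8 + (¼)*(-33)) + 1726) = -7/((-8 - 33/4) + 1726) = -7/(-65/4 + 1726) = -7/6839/4 = -7*4/6839 = -4/977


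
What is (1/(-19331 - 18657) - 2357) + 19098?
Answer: 635957107/37988 ≈ 16741.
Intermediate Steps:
(1/(-19331 - 18657) - 2357) + 19098 = (1/(-37988) - 2357) + 19098 = (-1/37988 - 2357) + 19098 = -89537717/37988 + 19098 = 635957107/37988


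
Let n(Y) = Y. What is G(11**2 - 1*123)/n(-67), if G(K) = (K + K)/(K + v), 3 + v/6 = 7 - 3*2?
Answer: -2/469 ≈ -0.0042644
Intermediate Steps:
v = -12 (v = -18 + 6*(7 - 3*2) = -18 + 6*(7 - 6) = -18 + 6*1 = -18 + 6 = -12)
G(K) = 2*K/(-12 + K) (G(K) = (K + K)/(K - 12) = (2*K)/(-12 + K) = 2*K/(-12 + K))
G(11**2 - 1*123)/n(-67) = (2*(11**2 - 1*123)/(-12 + (11**2 - 1*123)))/(-67) = (2*(121 - 123)/(-12 + (121 - 123)))*(-1/67) = (2*(-2)/(-12 - 2))*(-1/67) = (2*(-2)/(-14))*(-1/67) = (2*(-2)*(-1/14))*(-1/67) = (2/7)*(-1/67) = -2/469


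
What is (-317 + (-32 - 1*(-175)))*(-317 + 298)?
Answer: 3306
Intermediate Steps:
(-317 + (-32 - 1*(-175)))*(-317 + 298) = (-317 + (-32 + 175))*(-19) = (-317 + 143)*(-19) = -174*(-19) = 3306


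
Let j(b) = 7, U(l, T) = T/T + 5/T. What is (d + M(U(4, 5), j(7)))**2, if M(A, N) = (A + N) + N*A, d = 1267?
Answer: 1664100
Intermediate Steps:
U(l, T) = 1 + 5/T
M(A, N) = A + N + A*N (M(A, N) = (A + N) + A*N = A + N + A*N)
(d + M(U(4, 5), j(7)))**2 = (1267 + ((5 + 5)/5 + 7 + ((5 + 5)/5)*7))**2 = (1267 + ((1/5)*10 + 7 + ((1/5)*10)*7))**2 = (1267 + (2 + 7 + 2*7))**2 = (1267 + (2 + 7 + 14))**2 = (1267 + 23)**2 = 1290**2 = 1664100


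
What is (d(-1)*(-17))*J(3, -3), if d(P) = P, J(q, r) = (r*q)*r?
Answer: 459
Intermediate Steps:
J(q, r) = q*r**2 (J(q, r) = (q*r)*r = q*r**2)
(d(-1)*(-17))*J(3, -3) = (-1*(-17))*(3*(-3)**2) = 17*(3*9) = 17*27 = 459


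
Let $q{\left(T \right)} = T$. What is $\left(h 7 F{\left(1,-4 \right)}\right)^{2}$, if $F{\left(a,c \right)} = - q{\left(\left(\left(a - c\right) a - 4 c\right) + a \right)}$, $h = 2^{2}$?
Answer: $379456$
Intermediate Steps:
$h = 4$
$F{\left(a,c \right)} = - a + 4 c - a \left(a - c\right)$ ($F{\left(a,c \right)} = - (\left(\left(a - c\right) a - 4 c\right) + a) = - (\left(a \left(a - c\right) - 4 c\right) + a) = - (\left(- 4 c + a \left(a - c\right)\right) + a) = - (a - 4 c + a \left(a - c\right)) = - a + 4 c - a \left(a - c\right)$)
$\left(h 7 F{\left(1,-4 \right)}\right)^{2} = \left(4 \cdot 7 \left(\left(-1\right) 1 - 1^{2} + 4 \left(-4\right) + 1 \left(-4\right)\right)\right)^{2} = \left(28 \left(-1 - 1 - 16 - 4\right)\right)^{2} = \left(28 \left(-22\right)\right)^{2} = \left(-616\right)^{2} = 379456$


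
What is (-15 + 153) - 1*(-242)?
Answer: 380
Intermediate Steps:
(-15 + 153) - 1*(-242) = 138 + 242 = 380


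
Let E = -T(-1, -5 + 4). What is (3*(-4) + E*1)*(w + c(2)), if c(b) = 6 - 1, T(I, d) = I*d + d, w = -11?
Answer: 72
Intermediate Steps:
T(I, d) = d + I*d
E = 0 (E = -(-5 + 4)*(1 - 1) = -(-1)*0 = -1*0 = 0)
c(b) = 5
(3*(-4) + E*1)*(w + c(2)) = (3*(-4) + 0*1)*(-11 + 5) = (-12 + 0)*(-6) = -12*(-6) = 72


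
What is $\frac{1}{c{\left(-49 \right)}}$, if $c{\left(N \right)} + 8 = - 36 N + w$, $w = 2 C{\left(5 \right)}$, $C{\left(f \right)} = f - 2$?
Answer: $\frac{1}{1762} \approx 0.00056754$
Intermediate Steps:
$C{\left(f \right)} = -2 + f$
$w = 6$ ($w = 2 \left(-2 + 5\right) = 2 \cdot 3 = 6$)
$c{\left(N \right)} = -2 - 36 N$ ($c{\left(N \right)} = -8 - \left(-6 + 36 N\right) = -2 - 36 N$)
$\frac{1}{c{\left(-49 \right)}} = \frac{1}{-2 - -1764} = \frac{1}{-2 + 1764} = \frac{1}{1762}$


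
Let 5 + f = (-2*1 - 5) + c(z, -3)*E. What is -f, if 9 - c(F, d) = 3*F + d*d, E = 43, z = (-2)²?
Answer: 528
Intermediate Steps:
z = 4
c(F, d) = 9 - d² - 3*F (c(F, d) = 9 - (3*F + d*d) = 9 - (3*F + d²) = 9 - (d² + 3*F) = 9 + (-d² - 3*F) = 9 - d² - 3*F)
f = -528 (f = -5 + ((-2*1 - 5) + (9 - 1*(-3)² - 3*4)*43) = -5 + ((-2 - 5) + (9 - 1*9 - 12)*43) = -5 + (-7 + (9 - 9 - 12)*43) = -5 + (-7 - 12*43) = -5 + (-7 - 516) = -5 - 523 = -528)
-f = -1*(-528) = 528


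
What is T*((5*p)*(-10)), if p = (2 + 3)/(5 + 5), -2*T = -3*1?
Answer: -75/2 ≈ -37.500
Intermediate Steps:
T = 3/2 (T = -(-3)/2 = -½*(-3) = 3/2 ≈ 1.5000)
p = ½ (p = 5/10 = 5*(⅒) = ½ ≈ 0.50000)
T*((5*p)*(-10)) = 3*((5*(½))*(-10))/2 = 3*((5/2)*(-10))/2 = (3/2)*(-25) = -75/2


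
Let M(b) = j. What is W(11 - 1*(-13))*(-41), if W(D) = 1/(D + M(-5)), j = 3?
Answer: -41/27 ≈ -1.5185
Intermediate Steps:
M(b) = 3
W(D) = 1/(3 + D) (W(D) = 1/(D + 3) = 1/(3 + D))
W(11 - 1*(-13))*(-41) = -41/(3 + (11 - 1*(-13))) = -41/(3 + (11 + 13)) = -41/(3 + 24) = -41/27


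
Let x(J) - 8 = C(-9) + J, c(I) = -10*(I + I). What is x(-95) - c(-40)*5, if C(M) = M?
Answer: -4096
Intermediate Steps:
c(I) = -20*I
x(J) = -1 + J (x(J) = 8 + (-9 + J) = -1 + J)
x(-95) - c(-40)*5 = (-1 - 95) - (-20*(-40))*5 = -96 - 800*5 = -96 - 1*4000 = -96 - 4000 = -4096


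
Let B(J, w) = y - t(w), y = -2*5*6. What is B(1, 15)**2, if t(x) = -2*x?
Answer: 900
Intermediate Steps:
y = -60 (y = -10*6 = -60)
B(J, w) = -60 + 2*w (B(J, w) = -60 - (-2)*w = -60 + 2*w)
B(1, 15)**2 = (-60 + 2*15)**2 = (-60 + 30)**2 = (-30)**2 = 900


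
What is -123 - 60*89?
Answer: -5463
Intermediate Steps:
-123 - 60*89 = -123 - 5340 = -5463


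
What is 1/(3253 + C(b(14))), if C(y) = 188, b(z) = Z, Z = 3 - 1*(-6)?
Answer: 1/3441 ≈ 0.00029061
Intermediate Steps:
Z = 9 (Z = 3 + 6 = 9)
b(z) = 9
1/(3253 + C(b(14))) = 1/(3253 + 188) = 1/3441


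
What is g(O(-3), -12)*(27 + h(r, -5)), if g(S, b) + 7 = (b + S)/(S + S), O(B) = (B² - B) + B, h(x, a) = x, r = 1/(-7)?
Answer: -4042/21 ≈ -192.48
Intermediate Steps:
r = -⅐ ≈ -0.14286
O(B) = B²
g(S, b) = -7 + (S + b)/(2*S) (g(S, b) = -7 + (b + S)/(S + S) = -7 + (S + b)/((2*S)) = -7 + (S + b)*(1/(2*S)) = -7 + (S + b)/(2*S))
g(O(-3), -12)*(27 + h(r, -5)) = ((-12 - 13*(-3)²)/(2*((-3)²)))*(27 - ⅐) = ((½)*(-12 - 13*9)/9)*(188/7) = ((½)*(⅑)*(-12 - 117))*(188/7) = ((½)*(⅑)*(-129))*(188/7) = -43/6*188/7 = -4042/21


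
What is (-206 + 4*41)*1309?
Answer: -54978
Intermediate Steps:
(-206 + 4*41)*1309 = (-206 + 164)*1309 = -42*1309 = -54978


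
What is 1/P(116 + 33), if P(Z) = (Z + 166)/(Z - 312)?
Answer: -163/315 ≈ -0.51746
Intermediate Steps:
P(Z) = (166 + Z)/(-312 + Z)
1/P(116 + 33) = 1/((166 + (116 + 33))/(-312 + (116 + 33))) = 1/((166 + 149)/(-312 + 149)) = 1/(315/(-163)) = 1/(-1/163*315) = 1/(-315/163) = -163/315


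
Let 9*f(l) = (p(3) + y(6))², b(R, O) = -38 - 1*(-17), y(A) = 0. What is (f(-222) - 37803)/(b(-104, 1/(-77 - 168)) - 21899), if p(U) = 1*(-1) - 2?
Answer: 18901/10960 ≈ 1.7245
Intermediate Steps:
p(U) = -3 (p(U) = -1 - 2 = -3)
b(R, O) = -21 (b(R, O) = -38 + 17 = -21)
f(l) = 1 (f(l) = (-3 + 0)²/9 = (⅑)*(-3)² = (⅑)*9 = 1)
(f(-222) - 37803)/(b(-104, 1/(-77 - 168)) - 21899) = (1 - 37803)/(-21 - 21899) = -37802/(-21920) = -37802*(-1/21920) = 18901/10960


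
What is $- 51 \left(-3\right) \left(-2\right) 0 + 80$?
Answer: $80$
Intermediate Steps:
$- 51 \left(-3\right) \left(-2\right) 0 + 80 = - 51 \cdot 6 \cdot 0 + 80 = \left(-51\right) 0 + 80 = 0 + 80 = 80$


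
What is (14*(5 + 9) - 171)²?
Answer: 625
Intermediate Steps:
(14*(5 + 9) - 171)² = (14*14 - 171)² = (196 - 171)² = 25² = 625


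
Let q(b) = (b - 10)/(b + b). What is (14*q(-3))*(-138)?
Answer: -4186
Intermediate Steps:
q(b) = (-10 + b)/(2*b) (q(b) = (-10 + b)/((2*b)) = (-10 + b)*(1/(2*b)) = (-10 + b)/(2*b))
(14*q(-3))*(-138) = (14*((½)*(-10 - 3)/(-3)))*(-138) = (14*((½)*(-⅓)*(-13)))*(-138) = (14*(13/6))*(-138) = (91/3)*(-138) = -4186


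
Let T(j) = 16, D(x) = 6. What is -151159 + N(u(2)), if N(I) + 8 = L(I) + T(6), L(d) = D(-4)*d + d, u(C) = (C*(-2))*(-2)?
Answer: -151095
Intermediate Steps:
u(C) = 4*C (u(C) = -2*C*(-2) = 4*C)
L(d) = 7*d (L(d) = 6*d + d = 7*d)
N(I) = 8 + 7*I (N(I) = -8 + (7*I + 16) = -8 + (16 + 7*I) = 8 + 7*I)
-151159 + N(u(2)) = -151159 + (8 + 7*(4*2)) = -151159 + (8 + 7*8) = -151159 + (8 + 56) = -151159 + 64 = -151095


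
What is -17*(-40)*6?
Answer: 4080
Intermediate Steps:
-17*(-40)*6 = 680*6 = 4080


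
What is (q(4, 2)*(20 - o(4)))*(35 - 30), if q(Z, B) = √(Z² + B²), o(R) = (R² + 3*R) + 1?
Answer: -90*√5 ≈ -201.25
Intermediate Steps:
o(R) = 1 + R² + 3*R
q(Z, B) = √(B² + Z²)
(q(4, 2)*(20 - o(4)))*(35 - 30) = (√(2² + 4²)*(20 - (1 + 4² + 3*4)))*(35 - 30) = (√(4 + 16)*(20 - (1 + 16 + 12)))*5 = (√20*(20 - 1*29))*5 = ((2*√5)*(20 - 29))*5 = ((2*√5)*(-9))*5 = -18*√5*5 = -90*√5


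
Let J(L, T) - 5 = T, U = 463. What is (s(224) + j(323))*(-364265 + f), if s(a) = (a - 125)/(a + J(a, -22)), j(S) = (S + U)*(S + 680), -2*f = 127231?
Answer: -674646439715/2 ≈ -3.3732e+11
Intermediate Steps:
f = -127231/2 (f = -1/2*127231 = -127231/2 ≈ -63616.)
J(L, T) = 5 + T
j(S) = (463 + S)*(680 + S) (j(S) = (S + 463)*(S + 680) = (463 + S)*(680 + S))
s(a) = (-125 + a)/(-17 + a) (s(a) = (a - 125)/(a + (5 - 22)) = (-125 + a)/(a - 17) = (-125 + a)/(-17 + a))
(s(224) + j(323))*(-364265 + f) = ((-125 + 224)/(-17 + 224) + (314840 + 323**2 + 1143*323))*(-364265 - 127231/2) = (99/207 + (314840 + 104329 + 369189))*(-855761/2) = ((1/207)*99 + 788358)*(-855761/2) = (11/23 + 788358)*(-855761/2) = (18132245/23)*(-855761/2) = -674646439715/2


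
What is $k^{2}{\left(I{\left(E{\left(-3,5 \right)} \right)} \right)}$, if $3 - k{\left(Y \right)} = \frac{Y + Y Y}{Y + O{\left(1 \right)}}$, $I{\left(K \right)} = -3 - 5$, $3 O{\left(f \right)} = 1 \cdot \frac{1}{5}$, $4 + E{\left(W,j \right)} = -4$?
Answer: $\frac{29241}{289} \approx 101.18$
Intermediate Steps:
$E{\left(W,j \right)} = -8$ ($E{\left(W,j \right)} = -4 - 4 = -8$)
$O{\left(f \right)} = \frac{1}{15}$ ($O{\left(f \right)} = \frac{1 \cdot \frac{1}{5}}{3} = \frac{1}{3} \cdot \frac{1}{5} = \frac{1}{15}$)
$I{\left(K \right)} = -8$
$k{\left(Y \right)} = 3 - \frac{Y + Y^{2}}{\frac{1}{15} + Y}$ ($k{\left(Y \right)} = 3 - \frac{Y + Y Y}{Y + \frac{1}{15}} = 3 - \frac{Y + Y^{2}}{\frac{1}{15} + Y}$)
$k^{2}{\left(I{\left(E{\left(-3,5 \right)} \right)} \right)} = \left(\frac{3 \left(1 - 5 \left(-8\right)^{2} + 10 \left(-8\right)\right)}{1 + 15 \left(-8\right)}\right)^{2} = \left(\frac{3 \left(1 - 320 - 80\right)}{1 - 120}\right)^{2} = \left(\frac{3 \left(1 - 320 - 80\right)}{-119}\right)^{2} = \left(3 \left(- \frac{1}{119}\right) \left(-399\right)\right)^{2} = \left(\frac{171}{17}\right)^{2} = \frac{29241}{289}$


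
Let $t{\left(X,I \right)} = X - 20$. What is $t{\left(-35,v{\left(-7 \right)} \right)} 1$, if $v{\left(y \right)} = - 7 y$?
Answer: $-55$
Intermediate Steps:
$t{\left(X,I \right)} = -20 + X$
$t{\left(-35,v{\left(-7 \right)} \right)} 1 = \left(-20 - 35\right) 1 = \left(-55\right) 1 = -55$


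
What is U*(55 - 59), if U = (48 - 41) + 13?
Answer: -80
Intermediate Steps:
U = 20 (U = 7 + 13 = 20)
U*(55 - 59) = 20*(55 - 59) = 20*(-4) = -80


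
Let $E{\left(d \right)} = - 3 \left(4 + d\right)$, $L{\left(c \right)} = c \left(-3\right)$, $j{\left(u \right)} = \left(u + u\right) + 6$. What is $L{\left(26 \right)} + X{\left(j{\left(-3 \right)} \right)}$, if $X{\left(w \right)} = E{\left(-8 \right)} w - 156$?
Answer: $-234$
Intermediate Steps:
$j{\left(u \right)} = 6 + 2 u$ ($j{\left(u \right)} = 2 u + 6 = 6 + 2 u$)
$L{\left(c \right)} = - 3 c$
$E{\left(d \right)} = -12 - 3 d$
$X{\left(w \right)} = -156 + 12 w$ ($X{\left(w \right)} = \left(-12 - -24\right) w - 156 = \left(-12 + 24\right) w - 156 = 12 w - 156 = -156 + 12 w$)
$L{\left(26 \right)} + X{\left(j{\left(-3 \right)} \right)} = \left(-3\right) 26 - \left(156 - 12 \left(6 + 2 \left(-3\right)\right)\right) = -78 - \left(156 - 12 \left(6 - 6\right)\right) = -78 + \left(-156 + 12 \cdot 0\right) = -78 + \left(-156 + 0\right) = -78 - 156 = -234$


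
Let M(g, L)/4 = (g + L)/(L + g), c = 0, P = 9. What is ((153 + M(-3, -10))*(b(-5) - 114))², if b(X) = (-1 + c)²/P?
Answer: 25896855625/81 ≈ 3.1971e+8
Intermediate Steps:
M(g, L) = 4 (M(g, L) = 4*((g + L)/(L + g)) = 4*((L + g)/(L + g)) = 4*1 = 4)
b(X) = ⅑ (b(X) = (-1 + 0)²/9 = (-1)²*(⅑) = 1*(⅑) = ⅑)
((153 + M(-3, -10))*(b(-5) - 114))² = ((153 + 4)*(⅑ - 114))² = (157*(-1025/9))² = (-160925/9)² = 25896855625/81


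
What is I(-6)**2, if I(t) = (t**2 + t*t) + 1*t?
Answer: 4356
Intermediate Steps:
I(t) = t + 2*t**2 (I(t) = (t**2 + t**2) + t = 2*t**2 + t = t + 2*t**2)
I(-6)**2 = (-6*(1 + 2*(-6)))**2 = (-6*(1 - 12))**2 = (-6*(-11))**2 = 66**2 = 4356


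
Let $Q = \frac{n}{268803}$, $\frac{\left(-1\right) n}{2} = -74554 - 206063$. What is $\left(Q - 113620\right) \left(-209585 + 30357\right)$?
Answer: $\frac{1824590962525576}{89601} \approx 2.0364 \cdot 10^{10}$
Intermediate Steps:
$n = 561234$ ($n = - 2 \left(-74554 - 206063\right) = \left(-2\right) \left(-280617\right) = 561234$)
$Q = \frac{187078}{89601}$ ($Q = \frac{561234}{268803} = 561234 \cdot \frac{1}{268803} = \frac{187078}{89601} \approx 2.0879$)
$\left(Q - 113620\right) \left(-209585 + 30357\right) = \left(\frac{187078}{89601} - 113620\right) \left(-209585 + 30357\right) = \left(- \frac{10180278542}{89601}\right) \left(-179228\right) = \frac{1824590962525576}{89601}$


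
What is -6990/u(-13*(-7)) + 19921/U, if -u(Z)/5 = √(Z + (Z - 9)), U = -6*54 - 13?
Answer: -19921/337 + 1398*√173/173 ≈ 47.175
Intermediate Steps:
U = -337 (U = -324 - 13 = -337)
u(Z) = -5*√(-9 + 2*Z) (u(Z) = -5*√(Z + (Z - 9)) = -5*√(Z + (-9 + Z)) = -5*√(-9 + 2*Z))
-6990/u(-13*(-7)) + 19921/U = -6990*(-1/(5*√(-9 + 2*(-13*(-7))))) + 19921/(-337) = -6990*(-1/(5*√(-9 + 2*91))) + 19921*(-1/337) = -6990*(-1/(5*√(-9 + 182))) - 19921/337 = -6990*(-√173/865) - 19921/337 = -(-1398)*√173/173 - 19921/337 = 1398*√173/173 - 19921/337 = -19921/337 + 1398*√173/173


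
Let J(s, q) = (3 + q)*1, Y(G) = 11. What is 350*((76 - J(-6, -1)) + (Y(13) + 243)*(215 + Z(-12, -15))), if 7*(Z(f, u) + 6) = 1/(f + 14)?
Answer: 18612350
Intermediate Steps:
Z(f, u) = -6 + 1/(7*(14 + f)) (Z(f, u) = -6 + 1/(7*(f + 14)) = -6 + 1/(7*(14 + f)))
J(s, q) = 3 + q
350*((76 - J(-6, -1)) + (Y(13) + 243)*(215 + Z(-12, -15))) = 350*((76 - (3 - 1)) + (11 + 243)*(215 + (-587 - 42*(-12))/(7*(14 - 12)))) = 350*((76 - 1*2) + 254*(215 + (⅐)*(-587 + 504)/2)) = 350*((76 - 2) + 254*(215 + (⅐)*(½)*(-83))) = 350*(74 + 254*(215 - 83/14)) = 350*(74 + 254*(2927/14)) = 350*(74 + 371729/7) = 350*(372247/7) = 18612350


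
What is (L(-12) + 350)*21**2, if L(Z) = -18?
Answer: 146412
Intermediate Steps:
(L(-12) + 350)*21**2 = (-18 + 350)*21**2 = 332*441 = 146412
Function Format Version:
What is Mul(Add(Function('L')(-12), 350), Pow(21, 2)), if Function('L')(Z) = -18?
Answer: 146412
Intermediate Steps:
Mul(Add(Function('L')(-12), 350), Pow(21, 2)) = Mul(Add(-18, 350), Pow(21, 2)) = Mul(332, 441) = 146412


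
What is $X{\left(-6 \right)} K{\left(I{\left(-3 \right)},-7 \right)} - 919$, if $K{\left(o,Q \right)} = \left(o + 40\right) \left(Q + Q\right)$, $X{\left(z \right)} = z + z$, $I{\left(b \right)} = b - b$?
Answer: $5801$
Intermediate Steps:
$I{\left(b \right)} = 0$
$X{\left(z \right)} = 2 z$
$K{\left(o,Q \right)} = 2 Q \left(40 + o\right)$ ($K{\left(o,Q \right)} = \left(40 + o\right) 2 Q = 2 Q \left(40 + o\right)$)
$X{\left(-6 \right)} K{\left(I{\left(-3 \right)},-7 \right)} - 919 = 2 \left(-6\right) 2 \left(-7\right) \left(40 + 0\right) - 919 = - 12 \cdot 2 \left(-7\right) 40 - 919 = \left(-12\right) \left(-560\right) - 919 = 6720 - 919 = 5801$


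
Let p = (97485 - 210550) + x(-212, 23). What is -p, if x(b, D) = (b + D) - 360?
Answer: 113614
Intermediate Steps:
x(b, D) = -360 + D + b (x(b, D) = (D + b) - 360 = -360 + D + b)
p = -113614 (p = (97485 - 210550) + (-360 + 23 - 212) = -113065 - 549 = -113614)
-p = -1*(-113614) = 113614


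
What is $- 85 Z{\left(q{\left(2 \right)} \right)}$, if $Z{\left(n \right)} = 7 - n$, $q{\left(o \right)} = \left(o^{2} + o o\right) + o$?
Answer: $255$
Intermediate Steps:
$q{\left(o \right)} = o + 2 o^{2}$ ($q{\left(o \right)} = \left(o^{2} + o^{2}\right) + o = 2 o^{2} + o = o + 2 o^{2}$)
$- 85 Z{\left(q{\left(2 \right)} \right)} = - 85 \left(7 - 2 \left(1 + 2 \cdot 2\right)\right) = - 85 \left(7 - 2 \left(1 + 4\right)\right) = - 85 \left(7 - 2 \cdot 5\right) = - 85 \left(7 - 10\right) = \left(-85\right) \left(-3\right) = 255$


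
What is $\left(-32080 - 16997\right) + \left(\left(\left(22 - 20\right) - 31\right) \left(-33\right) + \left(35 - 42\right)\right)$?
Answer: $-48127$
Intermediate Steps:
$\left(-32080 - 16997\right) + \left(\left(\left(22 - 20\right) - 31\right) \left(-33\right) + \left(35 - 42\right)\right) = -49077 + \left(\left(\left(22 - 20\right) - 31\right) \left(-33\right) + \left(35 - 42\right)\right) = -49077 - \left(7 - \left(2 - 31\right) \left(-33\right)\right) = -49077 - -950 = -49077 + \left(957 - 7\right) = -49077 + 950 = -48127$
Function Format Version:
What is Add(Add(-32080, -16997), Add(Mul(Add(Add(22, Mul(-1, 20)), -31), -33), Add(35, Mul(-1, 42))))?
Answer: -48127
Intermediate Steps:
Add(Add(-32080, -16997), Add(Mul(Add(Add(22, Mul(-1, 20)), -31), -33), Add(35, Mul(-1, 42)))) = Add(-49077, Add(Mul(Add(Add(22, -20), -31), -33), Add(35, -42))) = Add(-49077, Add(Mul(Add(2, -31), -33), -7)) = Add(-49077, Add(Mul(-29, -33), -7)) = Add(-49077, Add(957, -7)) = Add(-49077, 950) = -48127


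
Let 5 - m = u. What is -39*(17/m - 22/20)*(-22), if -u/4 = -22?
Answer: -464607/415 ≈ -1119.5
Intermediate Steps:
u = 88 (u = -4*(-22) = 88)
m = -83 (m = 5 - 1*88 = 5 - 88 = -83)
-39*(17/m - 22/20)*(-22) = -39*(17/(-83) - 22/20)*(-22) = -39*(17*(-1/83) - 22*1/20)*(-22) = -39*(-17/83 - 11/10)*(-22) = -39*(-1083/830)*(-22) = (42237/830)*(-22) = -464607/415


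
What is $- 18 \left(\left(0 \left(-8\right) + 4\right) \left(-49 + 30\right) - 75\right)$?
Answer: $2718$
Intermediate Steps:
$- 18 \left(\left(0 \left(-8\right) + 4\right) \left(-49 + 30\right) - 75\right) = - 18 \left(\left(0 + 4\right) \left(-19\right) - 75\right) = - 18 \left(4 \left(-19\right) - 75\right) = - 18 \left(-76 - 75\right) = \left(-18\right) \left(-151\right) = 2718$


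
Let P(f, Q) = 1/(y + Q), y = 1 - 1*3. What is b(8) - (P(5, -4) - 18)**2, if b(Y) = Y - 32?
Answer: -12745/36 ≈ -354.03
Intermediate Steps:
y = -2 (y = 1 - 3 = -2)
P(f, Q) = 1/(-2 + Q)
b(Y) = -32 + Y
b(8) - (P(5, -4) - 18)**2 = (-32 + 8) - (1/(-2 - 4) - 18)**2 = -24 - (1/(-6) - 18)**2 = -24 - (-1/6 - 18)**2 = -24 - (-109/6)**2 = -24 - 1*11881/36 = -24 - 11881/36 = -12745/36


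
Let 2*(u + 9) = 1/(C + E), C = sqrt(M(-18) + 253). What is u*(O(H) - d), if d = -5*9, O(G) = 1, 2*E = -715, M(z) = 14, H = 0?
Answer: -211237888/510157 - 92*sqrt(267)/510157 ≈ -414.07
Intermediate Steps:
E = -715/2 (E = (1/2)*(-715) = -715/2 ≈ -357.50)
C = sqrt(267) (C = sqrt(14 + 253) = sqrt(267) ≈ 16.340)
d = -45
u = -9 + 1/(2*(-715/2 + sqrt(267))) (u = -9 + 1/(2*(sqrt(267) - 715/2)) = -9 + 1/(2*(-715/2 + sqrt(267))) ≈ -9.0015)
u*(O(H) - d) = (-4592128/510157 - 2*sqrt(267)/510157)*(1 - 1*(-45)) = (-4592128/510157 - 2*sqrt(267)/510157)*(1 + 45) = (-4592128/510157 - 2*sqrt(267)/510157)*46 = -211237888/510157 - 92*sqrt(267)/510157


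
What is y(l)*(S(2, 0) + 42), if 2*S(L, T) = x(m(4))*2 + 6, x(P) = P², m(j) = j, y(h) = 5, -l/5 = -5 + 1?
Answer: 305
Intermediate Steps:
l = 20 (l = -5*(-5 + 1) = -5*(-4) = 20)
S(L, T) = 19 (S(L, T) = (4²*2 + 6)/2 = (16*2 + 6)/2 = (32 + 6)/2 = (½)*38 = 19)
y(l)*(S(2, 0) + 42) = 5*(19 + 42) = 5*61 = 305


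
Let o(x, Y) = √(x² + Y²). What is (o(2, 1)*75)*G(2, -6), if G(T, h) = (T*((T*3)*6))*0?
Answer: 0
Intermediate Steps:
o(x, Y) = √(Y² + x²)
G(T, h) = 0 (G(T, h) = (T*((3*T)*6))*0 = (T*(18*T))*0 = (18*T²)*0 = 0)
(o(2, 1)*75)*G(2, -6) = (√(1² + 2²)*75)*0 = (√(1 + 4)*75)*0 = (√5*75)*0 = (75*√5)*0 = 0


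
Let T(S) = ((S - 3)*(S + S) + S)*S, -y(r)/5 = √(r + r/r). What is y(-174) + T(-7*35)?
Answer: -29712375 - 5*I*√173 ≈ -2.9712e+7 - 65.765*I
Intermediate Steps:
y(r) = -5*√(1 + r) (y(r) = -5*√(r + r/r) = -5*√(r + 1) = -5*√(1 + r))
T(S) = S*(S + 2*S*(-3 + S)) (T(S) = ((-3 + S)*(2*S) + S)*S = (2*S*(-3 + S) + S)*S = (S + 2*S*(-3 + S))*S = S*(S + 2*S*(-3 + S)))
y(-174) + T(-7*35) = -5*√(1 - 174) + (-7*35)²*(-5 + 2*(-7*35)) = -5*I*√173 + (-245)²*(-5 + 2*(-245)) = -5*I*√173 + 60025*(-5 - 490) = -5*I*√173 + 60025*(-495) = -5*I*√173 - 29712375 = -29712375 - 5*I*√173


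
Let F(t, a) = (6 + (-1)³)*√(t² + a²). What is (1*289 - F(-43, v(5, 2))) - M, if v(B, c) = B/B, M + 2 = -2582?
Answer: 2873 - 25*√74 ≈ 2657.9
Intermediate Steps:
M = -2584 (M = -2 - 2582 = -2584)
v(B, c) = 1
F(t, a) = 5*√(a² + t²) (F(t, a) = (6 - 1)*√(a² + t²) = 5*√(a² + t²))
(1*289 - F(-43, v(5, 2))) - M = (1*289 - 5*√(1² + (-43)²)) - 1*(-2584) = (289 - 5*√(1 + 1849)) + 2584 = (289 - 5*√1850) + 2584 = (289 - 5*5*√74) + 2584 = (289 - 25*√74) + 2584 = 2873 - 25*√74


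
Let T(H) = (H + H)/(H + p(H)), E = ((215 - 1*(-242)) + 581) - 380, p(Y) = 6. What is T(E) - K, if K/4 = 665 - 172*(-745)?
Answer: -85526191/166 ≈ -5.1522e+5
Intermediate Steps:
E = 658 (E = ((215 + 242) + 581) - 380 = (457 + 581) - 380 = 1038 - 380 = 658)
K = 515220 (K = 4*(665 - 172*(-745)) = 4*(665 + 128140) = 4*128805 = 515220)
T(H) = 2*H/(6 + H) (T(H) = (H + H)/(H + 6) = (2*H)/(6 + H) = 2*H/(6 + H))
T(E) - K = 2*658/(6 + 658) - 1*515220 = 2*658/664 - 515220 = 2*658*(1/664) - 515220 = 329/166 - 515220 = -85526191/166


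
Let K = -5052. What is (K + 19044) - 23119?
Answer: -9127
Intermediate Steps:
(K + 19044) - 23119 = (-5052 + 19044) - 23119 = 13992 - 23119 = -9127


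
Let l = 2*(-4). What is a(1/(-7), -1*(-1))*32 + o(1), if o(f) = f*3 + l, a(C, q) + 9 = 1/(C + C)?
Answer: -405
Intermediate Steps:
l = -8
a(C, q) = -9 + 1/(2*C) (a(C, q) = -9 + 1/(C + C) = -9 + 1/(2*C))
o(f) = -8 + 3*f (o(f) = f*3 - 8 = 3*f - 8 = -8 + 3*f)
a(1/(-7), -1*(-1))*32 + o(1) = (-9 + 1/(2*((1/(-7)))))*32 + (-8 + 3*1) = (-9 + 1/(2*((1*(-⅐)))))*32 + (-8 + 3) = (-9 + 1/(2*(-⅐)))*32 - 5 = (-9 + (½)*(-7))*32 - 5 = (-9 - 7/2)*32 - 5 = -25/2*32 - 5 = -400 - 5 = -405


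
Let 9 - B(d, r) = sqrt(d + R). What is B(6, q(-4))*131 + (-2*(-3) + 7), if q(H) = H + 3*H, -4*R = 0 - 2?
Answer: 1192 - 131*sqrt(26)/2 ≈ 858.01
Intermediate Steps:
R = 1/2 (R = -(0 - 2)/4 = -1/4*(-2) = 1/2 ≈ 0.50000)
q(H) = 4*H
B(d, r) = 9 - sqrt(1/2 + d) (B(d, r) = 9 - sqrt(d + 1/2) = 9 - sqrt(1/2 + d))
B(6, q(-4))*131 + (-2*(-3) + 7) = (9 - sqrt(2 + 4*6)/2)*131 + (-2*(-3) + 7) = (9 - sqrt(2 + 24)/2)*131 + (6 + 7) = (9 - sqrt(26)/2)*131 + 13 = (1179 - 131*sqrt(26)/2) + 13 = 1192 - 131*sqrt(26)/2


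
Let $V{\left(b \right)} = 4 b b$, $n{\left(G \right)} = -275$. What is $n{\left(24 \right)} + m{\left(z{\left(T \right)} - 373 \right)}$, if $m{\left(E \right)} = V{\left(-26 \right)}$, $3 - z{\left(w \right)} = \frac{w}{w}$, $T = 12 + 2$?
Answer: $2429$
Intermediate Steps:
$T = 14$
$V{\left(b \right)} = 4 b^{2}$
$z{\left(w \right)} = 2$ ($z{\left(w \right)} = 3 - \frac{w}{w} = 3 - 1 = 2$)
$m{\left(E \right)} = 2704$ ($m{\left(E \right)} = 4 \left(-26\right)^{2} = 4 \cdot 676 = 2704$)
$n{\left(24 \right)} + m{\left(z{\left(T \right)} - 373 \right)} = -275 + 2704 = 2429$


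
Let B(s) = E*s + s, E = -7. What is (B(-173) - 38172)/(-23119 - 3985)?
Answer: 18567/13552 ≈ 1.3701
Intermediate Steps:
B(s) = -6*s (B(s) = -7*s + s = -6*s)
(B(-173) - 38172)/(-23119 - 3985) = (-6*(-173) - 38172)/(-23119 - 3985) = (1038 - 38172)/(-27104) = -37134*(-1/27104) = 18567/13552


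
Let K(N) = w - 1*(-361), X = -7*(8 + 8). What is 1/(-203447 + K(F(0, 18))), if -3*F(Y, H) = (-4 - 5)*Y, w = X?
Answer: -1/203198 ≈ -4.9213e-6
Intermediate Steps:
X = -112 (X = -7*16 = -112)
w = -112
F(Y, H) = 3*Y (F(Y, H) = -(-4 - 5)*Y/3 = -(-3)*Y = 3*Y)
K(N) = 249 (K(N) = -112 - 1*(-361) = -112 + 361 = 249)
1/(-203447 + K(F(0, 18))) = 1/(-203447 + 249) = 1/(-203198) = -1/203198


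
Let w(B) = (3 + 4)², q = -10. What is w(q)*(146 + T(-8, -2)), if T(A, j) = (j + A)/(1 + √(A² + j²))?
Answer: 479808/67 - 980*√17/67 ≈ 7101.0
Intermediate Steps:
w(B) = 49 (w(B) = 7² = 49)
T(A, j) = (A + j)/(1 + √(A² + j²))
w(q)*(146 + T(-8, -2)) = 49*(146 + (-8 - 2)/(1 + √((-8)² + (-2)²))) = 49*(146 - 10/(1 + √(64 + 4))) = 49*(146 - 10/(1 + √68)) = 49*(146 - 10/(1 + 2*√17)) = 7154 - 490/(1 + 2*√17)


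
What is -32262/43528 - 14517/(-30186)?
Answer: -9499021/36498228 ≈ -0.26026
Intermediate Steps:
-32262/43528 - 14517/(-30186) = -32262*1/43528 - 14517*(-1/30186) = -16131/21764 + 1613/3354 = -9499021/36498228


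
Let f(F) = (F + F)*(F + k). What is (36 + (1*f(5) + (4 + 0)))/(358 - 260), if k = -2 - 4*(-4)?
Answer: 115/49 ≈ 2.3469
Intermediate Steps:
k = 14 (k = -2 + 16 = 14)
f(F) = 2*F*(14 + F) (f(F) = (F + F)*(F + 14) = (2*F)*(14 + F) = 2*F*(14 + F))
(36 + (1*f(5) + (4 + 0)))/(358 - 260) = (36 + (1*(2*5*(14 + 5)) + (4 + 0)))/(358 - 260) = (36 + (1*(2*5*19) + 4))/98 = (36 + (1*190 + 4))*(1/98) = (36 + (190 + 4))*(1/98) = (36 + 194)*(1/98) = 230*(1/98) = 115/49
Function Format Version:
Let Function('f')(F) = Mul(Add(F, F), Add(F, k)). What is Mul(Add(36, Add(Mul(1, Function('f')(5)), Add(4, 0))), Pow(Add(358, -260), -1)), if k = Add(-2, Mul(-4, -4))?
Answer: Rational(115, 49) ≈ 2.3469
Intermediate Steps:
k = 14 (k = Add(-2, 16) = 14)
Function('f')(F) = Mul(2, F, Add(14, F)) (Function('f')(F) = Mul(Add(F, F), Add(F, 14)) = Mul(Mul(2, F), Add(14, F)) = Mul(2, F, Add(14, F)))
Mul(Add(36, Add(Mul(1, Function('f')(5)), Add(4, 0))), Pow(Add(358, -260), -1)) = Mul(Add(36, Add(Mul(1, Mul(2, 5, Add(14, 5))), Add(4, 0))), Pow(Add(358, -260), -1)) = Mul(Add(36, Add(Mul(1, Mul(2, 5, 19)), 4)), Pow(98, -1)) = Mul(Add(36, Add(Mul(1, 190), 4)), Rational(1, 98)) = Mul(Add(36, Add(190, 4)), Rational(1, 98)) = Mul(Add(36, 194), Rational(1, 98)) = Mul(230, Rational(1, 98)) = Rational(115, 49)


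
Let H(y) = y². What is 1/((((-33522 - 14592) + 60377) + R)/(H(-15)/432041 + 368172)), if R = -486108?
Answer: -159065399277/204720467645 ≈ -0.77699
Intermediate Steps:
1/((((-33522 - 14592) + 60377) + R)/(H(-15)/432041 + 368172)) = 1/((((-33522 - 14592) + 60377) - 486108)/((-15)²/432041 + 368172)) = 1/(((-48114 + 60377) - 486108)/(225*(1/432041) + 368172)) = 1/((12263 - 486108)/(225/432041 + 368172)) = 1/(-473845/159065399277/432041) = 1/(-473845*432041/159065399277) = 1/(-204720467645/159065399277) = -159065399277/204720467645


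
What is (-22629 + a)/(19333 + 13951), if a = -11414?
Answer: -34043/33284 ≈ -1.0228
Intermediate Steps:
(-22629 + a)/(19333 + 13951) = (-22629 - 11414)/(19333 + 13951) = -34043/33284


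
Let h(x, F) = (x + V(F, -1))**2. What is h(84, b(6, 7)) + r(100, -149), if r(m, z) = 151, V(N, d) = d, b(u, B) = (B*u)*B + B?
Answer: 7040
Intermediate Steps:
b(u, B) = B + u*B**2 (b(u, B) = u*B**2 + B = B + u*B**2)
h(x, F) = (-1 + x)**2 (h(x, F) = (x - 1)**2 = (-1 + x)**2)
h(84, b(6, 7)) + r(100, -149) = (-1 + 84)**2 + 151 = 83**2 + 151 = 6889 + 151 = 7040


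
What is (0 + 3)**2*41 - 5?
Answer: 364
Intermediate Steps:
(0 + 3)**2*41 - 5 = 3**2*41 - 5 = 9*41 - 5 = 369 - 5 = 364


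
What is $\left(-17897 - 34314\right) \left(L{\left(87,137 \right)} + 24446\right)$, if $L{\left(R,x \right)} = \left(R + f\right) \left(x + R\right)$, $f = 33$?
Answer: $-2679781786$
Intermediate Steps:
$L{\left(R,x \right)} = \left(33 + R\right) \left(R + x\right)$ ($L{\left(R,x \right)} = \left(R + 33\right) \left(x + R\right) = \left(33 + R\right) \left(R + x\right)$)
$\left(-17897 - 34314\right) \left(L{\left(87,137 \right)} + 24446\right) = \left(-17897 - 34314\right) \left(\left(87^{2} + 33 \cdot 87 + 33 \cdot 137 + 87 \cdot 137\right) + 24446\right) = - 52211 \left(\left(7569 + 2871 + 4521 + 11919\right) + 24446\right) = - 52211 \left(26880 + 24446\right) = \left(-52211\right) 51326 = -2679781786$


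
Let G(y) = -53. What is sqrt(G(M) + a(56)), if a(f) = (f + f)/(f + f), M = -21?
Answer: 2*I*sqrt(13) ≈ 7.2111*I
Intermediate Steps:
a(f) = 1 (a(f) = (2*f)/((2*f)) = (2*f)*(1/(2*f)) = 1)
sqrt(G(M) + a(56)) = sqrt(-53 + 1) = sqrt(-52) = 2*I*sqrt(13)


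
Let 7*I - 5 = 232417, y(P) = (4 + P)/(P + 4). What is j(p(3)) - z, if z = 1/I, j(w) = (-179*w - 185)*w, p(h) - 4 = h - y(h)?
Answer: -1755715795/232422 ≈ -7554.0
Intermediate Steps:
y(P) = 1 (y(P) = (4 + P)/(4 + P) = 1)
I = 232422/7 (I = 5/7 + (⅐)*232417 = 5/7 + 232417/7 = 232422/7 ≈ 33203.)
p(h) = 3 + h (p(h) = 4 + (h - 1*1) = 4 + (h - 1) = 4 + (-1 + h) = 3 + h)
j(w) = w*(-185 - 179*w) (j(w) = (-185 - 179*w)*w = w*(-185 - 179*w))
z = 7/232422 (z = 1/(232422/7) = 7/232422 ≈ 3.0118e-5)
j(p(3)) - z = -(3 + 3)*(185 + 179*(3 + 3)) - 1*7/232422 = -1*6*(185 + 179*6) - 7/232422 = -1*6*(185 + 1074) - 7/232422 = -1*6*1259 - 7/232422 = -7554 - 7/232422 = -1755715795/232422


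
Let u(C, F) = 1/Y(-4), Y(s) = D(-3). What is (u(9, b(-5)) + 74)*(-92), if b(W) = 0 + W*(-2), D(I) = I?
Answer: -20332/3 ≈ -6777.3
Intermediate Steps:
Y(s) = -3
b(W) = -2*W (b(W) = 0 - 2*W = -2*W)
u(C, F) = -⅓ (u(C, F) = 1/(-3) = -⅓)
(u(9, b(-5)) + 74)*(-92) = (-⅓ + 74)*(-92) = (221/3)*(-92) = -20332/3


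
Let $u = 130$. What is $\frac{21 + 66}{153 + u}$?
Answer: $\frac{87}{283} \approx 0.30742$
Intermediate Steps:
$\frac{21 + 66}{153 + u} = \frac{21 + 66}{153 + 130} = \frac{87}{283}$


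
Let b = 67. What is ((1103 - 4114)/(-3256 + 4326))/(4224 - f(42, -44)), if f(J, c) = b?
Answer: -3011/4447990 ≈ -0.00067693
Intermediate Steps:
f(J, c) = 67
((1103 - 4114)/(-3256 + 4326))/(4224 - f(42, -44)) = ((1103 - 4114)/(-3256 + 4326))/(4224 - 1*67) = (-3011/1070)/(4224 - 67) = -3011*1/1070/4157 = -3011/1070*1/4157 = -3011/4447990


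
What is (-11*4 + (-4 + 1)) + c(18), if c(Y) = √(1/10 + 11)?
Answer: -47 + √1110/10 ≈ -43.668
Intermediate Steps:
c(Y) = √1110/10 (c(Y) = √(⅒ + 11) = √(111/10) = √1110/10)
(-11*4 + (-4 + 1)) + c(18) = (-11*4 + (-4 + 1)) + √1110/10 = (-44 - 3) + √1110/10 = -47 + √1110/10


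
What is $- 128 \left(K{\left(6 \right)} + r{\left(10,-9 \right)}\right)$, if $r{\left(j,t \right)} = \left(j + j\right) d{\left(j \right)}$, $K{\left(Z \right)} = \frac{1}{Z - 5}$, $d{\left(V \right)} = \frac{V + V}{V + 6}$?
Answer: $-3328$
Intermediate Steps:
$d{\left(V \right)} = \frac{2 V}{6 + V}$
$K{\left(Z \right)} = \frac{1}{-5 + Z}$
$r{\left(j,t \right)} = \frac{4 j^{2}}{6 + j}$ ($r{\left(j,t \right)} = \left(j + j\right) \frac{2 j}{6 + j} = 2 j \frac{2 j}{6 + j} = \frac{4 j^{2}}{6 + j}$)
$- 128 \left(K{\left(6 \right)} + r{\left(10,-9 \right)}\right) = - 128 \left(\frac{1}{-5 + 6} + \frac{4 \cdot 10^{2}}{6 + 10}\right) = - 128 \left(1^{-1} + 4 \cdot 100 \cdot \frac{1}{16}\right) = - 128 \left(1 + 4 \cdot 100 \cdot \frac{1}{16}\right) = - 128 \left(1 + 25\right) = \left(-128\right) 26 = -3328$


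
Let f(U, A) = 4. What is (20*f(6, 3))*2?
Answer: 160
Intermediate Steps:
(20*f(6, 3))*2 = (20*4)*2 = 80*2 = 160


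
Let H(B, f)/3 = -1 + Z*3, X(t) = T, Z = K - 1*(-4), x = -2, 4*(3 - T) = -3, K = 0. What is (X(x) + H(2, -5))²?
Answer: 21609/16 ≈ 1350.6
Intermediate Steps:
T = 15/4 (T = 3 - ¼*(-3) = 3 + ¾ = 15/4 ≈ 3.7500)
Z = 4 (Z = 0 - 1*(-4) = 0 + 4 = 4)
X(t) = 15/4
H(B, f) = 33 (H(B, f) = 3*(-1 + 4*3) = 3*(-1 + 12) = 3*11 = 33)
(X(x) + H(2, -5))² = (15/4 + 33)² = (147/4)² = 21609/16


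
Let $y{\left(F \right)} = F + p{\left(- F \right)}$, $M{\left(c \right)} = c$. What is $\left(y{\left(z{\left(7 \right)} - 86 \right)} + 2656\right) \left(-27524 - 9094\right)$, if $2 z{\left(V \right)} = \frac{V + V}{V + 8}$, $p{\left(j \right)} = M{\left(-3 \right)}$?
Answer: $- \frac{470077472}{5} \approx -9.4015 \cdot 10^{7}$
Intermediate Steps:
$p{\left(j \right)} = -3$
$z{\left(V \right)} = \frac{V}{8 + V}$ ($z{\left(V \right)} = \frac{\left(V + V\right) \frac{1}{V + 8}}{2} = \frac{2 V \frac{1}{8 + V}}{2} = \frac{V}{8 + V}$)
$y{\left(F \right)} = -3 + F$ ($y{\left(F \right)} = F - 3 = -3 + F$)
$\left(y{\left(z{\left(7 \right)} - 86 \right)} + 2656\right) \left(-27524 - 9094\right) = \left(\left(-3 + \left(\frac{7}{8 + 7} - 86\right)\right) + 2656\right) \left(-27524 - 9094\right) = \left(\left(-3 - \left(86 - \frac{7}{15}\right)\right) + 2656\right) \left(-36618\right) = \left(\left(-3 + \left(7 \cdot \frac{1}{15} - 86\right)\right) + 2656\right) \left(-36618\right) = \left(\left(-3 + \left(\frac{7}{15} - 86\right)\right) + 2656\right) \left(-36618\right) = \left(\left(-3 - \frac{1283}{15}\right) + 2656\right) \left(-36618\right) = \left(- \frac{1328}{15} + 2656\right) \left(-36618\right) = \frac{38512}{15} \left(-36618\right) = - \frac{470077472}{5}$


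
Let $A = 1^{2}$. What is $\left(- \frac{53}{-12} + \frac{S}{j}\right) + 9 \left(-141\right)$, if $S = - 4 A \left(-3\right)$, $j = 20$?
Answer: $- \frac{75839}{60} \approx -1264.0$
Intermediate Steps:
$A = 1$
$S = 12$ ($S = \left(-4\right) 1 \left(-3\right) = \left(-4\right) \left(-3\right) = 12$)
$\left(- \frac{53}{-12} + \frac{S}{j}\right) + 9 \left(-141\right) = \left(- \frac{53}{-12} + \frac{12}{20}\right) + 9 \left(-141\right) = \left(\left(-53\right) \left(- \frac{1}{12}\right) + 12 \cdot \frac{1}{20}\right) - 1269 = \left(\frac{53}{12} + \frac{3}{5}\right) - 1269 = \frac{301}{60} - 1269 = - \frac{75839}{60}$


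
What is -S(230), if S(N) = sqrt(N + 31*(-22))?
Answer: -2*I*sqrt(113) ≈ -21.26*I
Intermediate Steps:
S(N) = sqrt(-682 + N) (S(N) = sqrt(N - 682) = sqrt(-682 + N))
-S(230) = -sqrt(-682 + 230) = -sqrt(-452) = -2*I*sqrt(113)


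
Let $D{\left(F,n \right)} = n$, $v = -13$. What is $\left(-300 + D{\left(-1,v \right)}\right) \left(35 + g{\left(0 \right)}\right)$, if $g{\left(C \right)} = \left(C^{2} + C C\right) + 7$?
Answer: $-13146$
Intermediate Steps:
$g{\left(C \right)} = 7 + 2 C^{2}$ ($g{\left(C \right)} = \left(C^{2} + C^{2}\right) + 7 = 2 C^{2} + 7 = 7 + 2 C^{2}$)
$\left(-300 + D{\left(-1,v \right)}\right) \left(35 + g{\left(0 \right)}\right) = \left(-300 - 13\right) \left(35 + \left(7 + 2 \cdot 0^{2}\right)\right) = - 313 \left(35 + \left(7 + 2 \cdot 0\right)\right) = - 313 \left(35 + \left(7 + 0\right)\right) = - 313 \left(35 + 7\right) = \left(-313\right) 42 = -13146$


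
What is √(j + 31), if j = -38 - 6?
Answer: I*√13 ≈ 3.6056*I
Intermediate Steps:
j = -44
√(j + 31) = √(-44 + 31) = √(-13) = I*√13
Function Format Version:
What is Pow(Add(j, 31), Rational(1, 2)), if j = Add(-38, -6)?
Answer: Mul(I, Pow(13, Rational(1, 2))) ≈ Mul(3.6056, I)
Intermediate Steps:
j = -44
Pow(Add(j, 31), Rational(1, 2)) = Pow(Add(-44, 31), Rational(1, 2)) = Pow(-13, Rational(1, 2)) = Mul(I, Pow(13, Rational(1, 2)))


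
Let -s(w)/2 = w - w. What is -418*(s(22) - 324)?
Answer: 135432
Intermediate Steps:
s(w) = 0 (s(w) = -2*(w - w) = -2*0 = 0)
-418*(s(22) - 324) = -418*(0 - 324) = -418*(-324) = 135432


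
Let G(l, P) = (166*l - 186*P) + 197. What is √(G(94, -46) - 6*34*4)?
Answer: √23541 ≈ 153.43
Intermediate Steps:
G(l, P) = 197 - 186*P + 166*l (G(l, P) = (-186*P + 166*l) + 197 = 197 - 186*P + 166*l)
√(G(94, -46) - 6*34*4) = √((197 - 186*(-46) + 166*94) - 6*34*4) = √((197 + 8556 + 15604) - 204*4) = √(24357 - 816) = √23541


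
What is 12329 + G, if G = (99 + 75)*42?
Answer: 19637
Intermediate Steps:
G = 7308 (G = 174*42 = 7308)
12329 + G = 12329 + 7308 = 19637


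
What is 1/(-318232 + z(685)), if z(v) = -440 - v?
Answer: -1/319357 ≈ -3.1313e-6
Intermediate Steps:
1/(-318232 + z(685)) = 1/(-318232 + (-440 - 1*685)) = 1/(-318232 + (-440 - 685)) = 1/(-318232 - 1125) = 1/(-319357) = -1/319357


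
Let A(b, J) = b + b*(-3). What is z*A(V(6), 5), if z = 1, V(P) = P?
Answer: -12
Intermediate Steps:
A(b, J) = -2*b (A(b, J) = b - 3*b = -2*b)
z*A(V(6), 5) = 1*(-2*6) = 1*(-12) = -12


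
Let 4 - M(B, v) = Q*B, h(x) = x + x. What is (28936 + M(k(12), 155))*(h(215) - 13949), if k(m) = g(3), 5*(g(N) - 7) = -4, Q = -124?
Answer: -2008166336/5 ≈ -4.0163e+8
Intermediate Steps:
h(x) = 2*x
g(N) = 31/5 (g(N) = 7 + (⅕)*(-4) = 7 - ⅘ = 31/5)
k(m) = 31/5
M(B, v) = 4 + 124*B (M(B, v) = 4 - (-124)*B = 4 + 124*B)
(28936 + M(k(12), 155))*(h(215) - 13949) = (28936 + (4 + 124*(31/5)))*(2*215 - 13949) = (28936 + (4 + 3844/5))*(430 - 13949) = (28936 + 3864/5)*(-13519) = (148544/5)*(-13519) = -2008166336/5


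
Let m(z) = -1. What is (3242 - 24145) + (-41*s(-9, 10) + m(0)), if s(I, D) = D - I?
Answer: -21683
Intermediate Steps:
(3242 - 24145) + (-41*s(-9, 10) + m(0)) = (3242 - 24145) + (-41*(10 - 1*(-9)) - 1) = -20903 + (-41*(10 + 9) - 1) = -20903 + (-41*19 - 1) = -20903 + (-779 - 1) = -20903 - 780 = -21683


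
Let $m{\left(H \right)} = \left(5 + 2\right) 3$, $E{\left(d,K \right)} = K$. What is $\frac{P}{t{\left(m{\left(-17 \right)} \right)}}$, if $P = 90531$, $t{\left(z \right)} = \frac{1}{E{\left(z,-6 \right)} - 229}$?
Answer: $-21274785$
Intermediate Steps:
$m{\left(H \right)} = 21$ ($m{\left(H \right)} = 7 \cdot 3 = 21$)
$t{\left(z \right)} = - \frac{1}{235}$ ($t{\left(z \right)} = \frac{1}{-6 - 229} = \frac{1}{-235} = - \frac{1}{235}$)
$\frac{P}{t{\left(m{\left(-17 \right)} \right)}} = \frac{90531}{- \frac{1}{235}} = 90531 \left(-235\right) = -21274785$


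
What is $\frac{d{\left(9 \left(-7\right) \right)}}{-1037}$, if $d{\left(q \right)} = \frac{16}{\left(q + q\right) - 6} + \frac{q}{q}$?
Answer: $- \frac{29}{34221} \approx -0.00084743$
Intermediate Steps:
$d{\left(q \right)} = 1 + \frac{16}{-6 + 2 q}$ ($d{\left(q \right)} = \frac{16}{2 q - 6} + 1 = \frac{16}{-6 + 2 q} + 1 = 1 + \frac{16}{-6 + 2 q}$)
$\frac{d{\left(9 \left(-7\right) \right)}}{-1037} = \frac{\frac{1}{-3 + 9 \left(-7\right)} \left(5 + 9 \left(-7\right)\right)}{-1037} = \frac{5 - 63}{-3 - 63} \left(- \frac{1}{1037}\right) = \frac{1}{-66} \left(-58\right) \left(- \frac{1}{1037}\right) = \left(- \frac{1}{66}\right) \left(-58\right) \left(- \frac{1}{1037}\right) = \frac{29}{33} \left(- \frac{1}{1037}\right) = - \frac{29}{34221}$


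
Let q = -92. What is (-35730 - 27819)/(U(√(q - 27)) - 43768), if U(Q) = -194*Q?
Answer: 231784386/160009709 - 2054751*I*√119/320019418 ≈ 1.4486 - 0.070042*I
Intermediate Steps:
(-35730 - 27819)/(U(√(q - 27)) - 43768) = (-35730 - 27819)/(-194*√(-92 - 27) - 43768) = -63549/(-194*I*√119 - 43768) = -63549/(-43768 - 194*I*√119)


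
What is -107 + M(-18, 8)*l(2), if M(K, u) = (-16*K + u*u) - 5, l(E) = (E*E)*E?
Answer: 2669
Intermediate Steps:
l(E) = E³ (l(E) = E²*E = E³)
M(K, u) = -5 + u² - 16*K (M(K, u) = (-16*K + u²) - 5 = (u² - 16*K) - 5 = -5 + u² - 16*K)
-107 + M(-18, 8)*l(2) = -107 + (-5 + 8² - 16*(-18))*2³ = -107 + (-5 + 64 + 288)*8 = -107 + 347*8 = -107 + 2776 = 2669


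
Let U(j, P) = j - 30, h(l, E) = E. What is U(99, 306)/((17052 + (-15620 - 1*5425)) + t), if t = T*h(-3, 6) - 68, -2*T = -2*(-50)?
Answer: -69/4361 ≈ -0.015822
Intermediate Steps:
T = -50 (T = -(-1)*(-50) = -1/2*100 = -50)
U(j, P) = -30 + j
t = -368 (t = -50*6 - 68 = -300 - 68 = -368)
U(99, 306)/((17052 + (-15620 - 1*5425)) + t) = (-30 + 99)/((17052 + (-15620 - 1*5425)) - 368) = 69/((17052 + (-15620 - 5425)) - 368) = 69/((17052 - 21045) - 368) = 69/(-3993 - 368) = 69/(-4361) = 69*(-1/4361) = -69/4361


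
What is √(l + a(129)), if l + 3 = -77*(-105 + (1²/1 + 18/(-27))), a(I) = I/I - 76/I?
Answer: 2*√3724230/43 ≈ 89.759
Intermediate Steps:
a(I) = 1 - 76/I
l = 24169/3 (l = -3 - 77*(-105 + (1²/1 + 18/(-27))) = -3 - 77*(-105 + (1*1 + 18*(-1/27))) = -3 - 77*(-105 + (1 - ⅔)) = -3 - 77*(-105 + ⅓) = -3 - 77*(-314/3) = -3 + 24178/3 = 24169/3 ≈ 8056.3)
√(l + a(129)) = √(24169/3 + (-76 + 129)/129) = √(24169/3 + (1/129)*53) = √(24169/3 + 53/129) = √(346440/43) = 2*√3724230/43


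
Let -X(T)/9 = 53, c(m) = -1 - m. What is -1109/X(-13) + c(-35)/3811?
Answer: 4242617/1817847 ≈ 2.3339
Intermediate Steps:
X(T) = -477 (X(T) = -9*53 = -477)
-1109/X(-13) + c(-35)/3811 = -1109/(-477) + (-1 - 1*(-35))/3811 = -1109*(-1/477) + (-1 + 35)*(1/3811) = 1109/477 + 34*(1/3811) = 1109/477 + 34/3811 = 4242617/1817847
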